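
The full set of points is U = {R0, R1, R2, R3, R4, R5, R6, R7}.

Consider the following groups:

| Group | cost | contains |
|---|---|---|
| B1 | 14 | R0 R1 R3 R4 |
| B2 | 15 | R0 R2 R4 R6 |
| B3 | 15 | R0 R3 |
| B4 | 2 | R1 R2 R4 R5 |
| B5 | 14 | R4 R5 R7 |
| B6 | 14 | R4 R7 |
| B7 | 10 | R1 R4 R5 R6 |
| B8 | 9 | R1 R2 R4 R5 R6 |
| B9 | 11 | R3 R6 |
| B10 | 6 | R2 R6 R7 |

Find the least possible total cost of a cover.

B1, B4, B10 together cover every point (B1 ∪ B4 ∪ B10 = {R0, R1, R2, R3, R4, R5, R6, R7}); total cost 14 + 2 + 6 = 22.
No covering selection has total cost below 22.

22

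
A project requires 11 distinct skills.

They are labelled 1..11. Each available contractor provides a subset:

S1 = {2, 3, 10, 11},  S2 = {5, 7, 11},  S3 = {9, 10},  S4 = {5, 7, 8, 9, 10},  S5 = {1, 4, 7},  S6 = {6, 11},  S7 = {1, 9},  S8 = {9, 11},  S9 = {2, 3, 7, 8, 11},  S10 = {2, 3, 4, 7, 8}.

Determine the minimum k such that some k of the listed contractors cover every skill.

4

S4 and S6 and S7 and S10 together: S4 ∪ S6 ∪ S7 ∪ S10 = {1, 2, 3, 4, 5, 6, 7, 8, 9, 10, 11} — every skill is covered.
No 3 of the 10 contractors cover everything (all 120 combinations miss at least one skill), so 4 is optimal.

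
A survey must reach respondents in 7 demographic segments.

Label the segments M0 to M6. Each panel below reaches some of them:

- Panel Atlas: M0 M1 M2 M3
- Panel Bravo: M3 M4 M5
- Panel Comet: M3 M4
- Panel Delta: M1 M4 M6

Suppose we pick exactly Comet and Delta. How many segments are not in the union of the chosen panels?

Union of Comet, Delta = {M1, M3, M4, M6}.
Not covered: M0, M2, M5 — 3 segments.

3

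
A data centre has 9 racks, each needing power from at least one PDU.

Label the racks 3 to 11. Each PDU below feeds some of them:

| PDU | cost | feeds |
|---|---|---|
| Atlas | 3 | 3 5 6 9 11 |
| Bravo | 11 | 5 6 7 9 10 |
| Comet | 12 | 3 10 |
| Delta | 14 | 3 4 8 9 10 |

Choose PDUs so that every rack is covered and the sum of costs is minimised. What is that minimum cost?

28

Atlas, Bravo, Delta together cover every rack (Atlas ∪ Bravo ∪ Delta = {3, 4, 5, 6, 7, 8, 9, 10, 11}); total cost 3 + 11 + 14 = 28.
No covering selection has total cost below 28.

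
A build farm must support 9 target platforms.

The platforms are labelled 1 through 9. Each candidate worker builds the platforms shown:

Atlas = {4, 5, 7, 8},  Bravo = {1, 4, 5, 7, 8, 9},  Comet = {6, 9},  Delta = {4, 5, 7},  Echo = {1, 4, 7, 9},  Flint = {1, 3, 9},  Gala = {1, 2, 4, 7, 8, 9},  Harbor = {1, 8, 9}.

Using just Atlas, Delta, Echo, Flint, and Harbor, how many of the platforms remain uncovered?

Union of Atlas, Delta, Echo, Flint, Harbor = {1, 3, 4, 5, 7, 8, 9}.
Not covered: 2, 6 — 2 platforms.

2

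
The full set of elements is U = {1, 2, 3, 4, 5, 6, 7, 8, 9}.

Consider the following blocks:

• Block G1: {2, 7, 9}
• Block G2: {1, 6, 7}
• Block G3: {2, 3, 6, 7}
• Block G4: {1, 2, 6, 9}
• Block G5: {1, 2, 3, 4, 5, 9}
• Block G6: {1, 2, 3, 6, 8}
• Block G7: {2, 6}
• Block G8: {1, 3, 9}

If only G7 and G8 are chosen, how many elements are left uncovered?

Union of G7, G8 = {1, 2, 3, 6, 9}.
Not covered: 4, 5, 7, 8 — 4 elements.

4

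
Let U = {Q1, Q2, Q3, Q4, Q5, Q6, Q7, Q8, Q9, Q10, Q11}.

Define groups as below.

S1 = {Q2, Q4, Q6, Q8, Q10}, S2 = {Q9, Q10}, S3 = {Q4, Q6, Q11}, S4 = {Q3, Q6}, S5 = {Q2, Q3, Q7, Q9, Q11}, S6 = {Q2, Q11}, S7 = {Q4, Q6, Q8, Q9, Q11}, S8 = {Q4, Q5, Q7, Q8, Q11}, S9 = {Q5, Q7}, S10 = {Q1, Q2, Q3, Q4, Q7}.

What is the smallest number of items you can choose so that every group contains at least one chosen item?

The 4 items {Q6, Q7, Q9, Q11} hit every group.
The groups S2, S4, S6, S9 are pairwise disjoint, so any hitting set needs a separate item for each — at least 4. Hence 4 is optimal.

4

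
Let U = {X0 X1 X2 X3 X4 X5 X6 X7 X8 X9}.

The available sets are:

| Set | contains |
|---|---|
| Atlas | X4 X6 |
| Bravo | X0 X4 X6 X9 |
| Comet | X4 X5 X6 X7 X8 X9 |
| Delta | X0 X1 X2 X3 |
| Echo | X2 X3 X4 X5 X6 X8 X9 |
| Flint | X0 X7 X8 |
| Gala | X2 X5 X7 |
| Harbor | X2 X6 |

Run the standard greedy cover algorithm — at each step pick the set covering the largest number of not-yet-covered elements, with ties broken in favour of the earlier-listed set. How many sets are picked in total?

Greedy: pick Echo (covers 7 new) → pick Delta (covers 2 new) → pick Comet (covers 1 new). Total picks: 3.
(The true minimum cover uses only 2 sets, so greedy is not optimal here.)

3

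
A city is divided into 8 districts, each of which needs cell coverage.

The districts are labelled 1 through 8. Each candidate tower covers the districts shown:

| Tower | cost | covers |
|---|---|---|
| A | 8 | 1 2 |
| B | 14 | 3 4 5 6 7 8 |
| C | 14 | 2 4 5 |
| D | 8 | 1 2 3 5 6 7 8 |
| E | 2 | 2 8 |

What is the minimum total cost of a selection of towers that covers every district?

B, D together cover every district (B ∪ D = {1, 2, 3, 4, 5, 6, 7, 8}); total cost 14 + 8 = 22.
The greedy pick E, D, B costs 24; no covering selection beats 22.

22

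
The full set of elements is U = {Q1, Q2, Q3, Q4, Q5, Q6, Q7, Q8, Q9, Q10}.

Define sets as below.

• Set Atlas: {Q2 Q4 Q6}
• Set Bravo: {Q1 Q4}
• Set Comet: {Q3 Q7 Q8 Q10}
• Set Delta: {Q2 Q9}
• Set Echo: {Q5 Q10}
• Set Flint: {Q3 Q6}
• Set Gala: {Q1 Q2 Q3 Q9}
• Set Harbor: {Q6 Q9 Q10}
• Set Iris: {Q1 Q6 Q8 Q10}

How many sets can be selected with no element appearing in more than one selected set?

4

Bravo, Delta, Echo, Flint are pairwise disjoint (Bravo={Q1,Q4}; Delta={Q2,Q9}; Echo={Q5,Q10}; Flint={Q3,Q6}).
Every remaining set overlaps one of these, and no 5 of the listed sets are pairwise disjoint, so 4 is the maximum.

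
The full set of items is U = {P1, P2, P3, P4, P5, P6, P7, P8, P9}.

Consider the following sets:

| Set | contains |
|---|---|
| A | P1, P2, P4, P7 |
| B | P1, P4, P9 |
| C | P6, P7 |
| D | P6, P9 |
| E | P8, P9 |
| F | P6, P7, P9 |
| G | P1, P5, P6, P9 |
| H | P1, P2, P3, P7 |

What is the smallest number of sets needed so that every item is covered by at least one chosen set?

B, E, G, and H cover everything between them: the union {P1, P2, P3, P4, P5, P6, P7, P8, P9} is all of U.
No 3 of the 8 sets cover everything (all 56 combinations miss at least one item), so 4 is optimal.

4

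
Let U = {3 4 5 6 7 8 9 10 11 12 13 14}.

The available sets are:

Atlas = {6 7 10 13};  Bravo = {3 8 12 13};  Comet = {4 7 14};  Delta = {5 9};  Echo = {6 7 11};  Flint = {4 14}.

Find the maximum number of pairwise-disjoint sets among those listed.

4

Bravo, Delta, Echo, Flint are pairwise disjoint (Bravo={3,8,12,13}; Delta={5,9}; Echo={6,7,11}; Flint={4,14}).
Every remaining set overlaps one of these, and no 5 of the listed sets are pairwise disjoint, so 4 is the maximum.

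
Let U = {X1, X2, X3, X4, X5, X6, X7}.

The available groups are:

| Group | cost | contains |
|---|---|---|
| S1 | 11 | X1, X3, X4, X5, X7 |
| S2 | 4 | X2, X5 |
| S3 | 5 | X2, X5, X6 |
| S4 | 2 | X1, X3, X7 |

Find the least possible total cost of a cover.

S1, S3 together cover every item (S1 ∪ S3 = {X1, X2, X3, X4, X5, X6, X7}); total cost 11 + 5 = 16.
The greedy pick S4, S3, S1 costs 18; no covering selection beats 16.

16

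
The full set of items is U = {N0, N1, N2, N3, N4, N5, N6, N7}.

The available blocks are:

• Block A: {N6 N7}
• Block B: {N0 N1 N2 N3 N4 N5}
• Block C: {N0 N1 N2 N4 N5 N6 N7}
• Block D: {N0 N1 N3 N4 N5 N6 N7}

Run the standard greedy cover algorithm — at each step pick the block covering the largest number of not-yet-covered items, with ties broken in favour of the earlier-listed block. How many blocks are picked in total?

2

Greedy: pick C (covers 7 new) → pick B (covers 1 new). Total picks: 2.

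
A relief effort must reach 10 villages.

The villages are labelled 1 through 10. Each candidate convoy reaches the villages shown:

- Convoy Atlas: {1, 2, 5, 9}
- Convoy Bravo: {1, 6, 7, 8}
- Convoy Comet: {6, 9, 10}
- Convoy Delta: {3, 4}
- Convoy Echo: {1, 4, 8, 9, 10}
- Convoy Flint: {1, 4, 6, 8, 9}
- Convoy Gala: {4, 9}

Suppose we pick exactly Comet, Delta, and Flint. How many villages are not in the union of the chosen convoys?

3

Union of Comet, Delta, Flint = {1, 3, 4, 6, 8, 9, 10}.
Not covered: 2, 5, 7 — 3 villages.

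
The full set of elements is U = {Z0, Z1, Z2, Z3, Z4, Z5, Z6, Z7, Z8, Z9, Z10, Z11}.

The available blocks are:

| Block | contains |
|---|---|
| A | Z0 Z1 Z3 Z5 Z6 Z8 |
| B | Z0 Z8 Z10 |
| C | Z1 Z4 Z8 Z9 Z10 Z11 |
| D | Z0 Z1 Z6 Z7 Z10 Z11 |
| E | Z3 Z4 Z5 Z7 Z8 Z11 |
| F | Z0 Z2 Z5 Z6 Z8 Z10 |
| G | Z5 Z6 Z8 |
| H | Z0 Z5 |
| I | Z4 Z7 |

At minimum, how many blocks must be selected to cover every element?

C and E and F together: C ∪ E ∪ F = {Z0, Z1, Z2, Z3, Z4, Z5, Z6, Z7, Z8, Z9, Z10, Z11} — every element is covered.
Only F contains Z2, so F is forced; the remaining 6 elements need at least 2 more blocks (each remaining block adds at most 4) — so at least 3 blocks are needed, and 3 is optimal.

3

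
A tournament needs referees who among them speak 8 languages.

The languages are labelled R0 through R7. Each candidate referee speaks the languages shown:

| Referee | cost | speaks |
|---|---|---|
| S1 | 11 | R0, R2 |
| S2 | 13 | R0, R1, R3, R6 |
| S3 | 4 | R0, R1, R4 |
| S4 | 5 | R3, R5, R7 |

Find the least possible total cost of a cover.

S1, S2, S3, S4 together cover every language (S1 ∪ S2 ∪ S3 ∪ S4 = {R0, R1, R2, R3, R4, R5, R6, R7}); total cost 11 + 13 + 4 + 5 = 33.
No covering selection has total cost below 33.

33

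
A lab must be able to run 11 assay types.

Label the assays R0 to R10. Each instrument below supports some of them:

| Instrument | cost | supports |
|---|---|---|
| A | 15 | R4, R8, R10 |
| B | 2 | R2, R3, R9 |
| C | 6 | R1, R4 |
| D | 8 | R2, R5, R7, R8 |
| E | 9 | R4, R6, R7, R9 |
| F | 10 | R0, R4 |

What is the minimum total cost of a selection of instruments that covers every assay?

A, B, C, D, E, F together cover every assay (A ∪ B ∪ C ∪ D ∪ E ∪ F = {R0, R1, R2, R3, R4, R5, R6, R7, R8, R9, R10}); total cost 15 + 2 + 6 + 8 + 9 + 10 = 50.
No covering selection has total cost below 50.

50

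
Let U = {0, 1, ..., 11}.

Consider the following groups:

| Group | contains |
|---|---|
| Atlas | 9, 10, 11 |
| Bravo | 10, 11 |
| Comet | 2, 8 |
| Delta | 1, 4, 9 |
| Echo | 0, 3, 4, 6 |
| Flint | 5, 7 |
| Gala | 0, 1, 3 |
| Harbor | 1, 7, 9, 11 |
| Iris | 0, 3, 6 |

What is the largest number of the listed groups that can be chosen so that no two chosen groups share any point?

5

Bravo, Comet, Delta, Flint, Iris are pairwise disjoint (Bravo={10,11}; Comet={2,8}; Delta={1,4,9}; Flint={5,7}; Iris={0,3,6}).
Every remaining group overlaps one of these, and no 6 of the listed groups are pairwise disjoint, so 5 is the maximum.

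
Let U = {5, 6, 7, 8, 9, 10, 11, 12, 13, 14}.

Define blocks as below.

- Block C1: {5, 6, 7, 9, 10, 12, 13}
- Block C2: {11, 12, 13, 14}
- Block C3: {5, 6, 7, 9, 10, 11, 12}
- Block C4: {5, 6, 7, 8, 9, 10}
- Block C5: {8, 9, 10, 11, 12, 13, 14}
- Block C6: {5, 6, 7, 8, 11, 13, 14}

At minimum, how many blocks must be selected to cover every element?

Take {C5, C6}. Their union is {5, 6, 7, 8, 9, 10, 11, 12, 13, 14}, which is all 10 elements.
No single block has all 10 elements (the largest, C1, has 7), so 2 is optimal.

2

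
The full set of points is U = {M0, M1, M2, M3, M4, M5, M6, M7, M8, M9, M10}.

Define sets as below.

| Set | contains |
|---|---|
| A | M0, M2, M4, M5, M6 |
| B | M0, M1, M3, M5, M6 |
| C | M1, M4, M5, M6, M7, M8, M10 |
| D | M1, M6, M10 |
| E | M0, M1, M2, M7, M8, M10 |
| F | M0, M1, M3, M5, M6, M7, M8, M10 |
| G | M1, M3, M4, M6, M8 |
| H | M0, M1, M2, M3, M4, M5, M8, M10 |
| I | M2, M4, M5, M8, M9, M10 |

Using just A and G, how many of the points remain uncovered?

Union of A, G = {M0, M1, M2, M3, M4, M5, M6, M8}.
Not covered: M7, M9, M10 — 3 points.

3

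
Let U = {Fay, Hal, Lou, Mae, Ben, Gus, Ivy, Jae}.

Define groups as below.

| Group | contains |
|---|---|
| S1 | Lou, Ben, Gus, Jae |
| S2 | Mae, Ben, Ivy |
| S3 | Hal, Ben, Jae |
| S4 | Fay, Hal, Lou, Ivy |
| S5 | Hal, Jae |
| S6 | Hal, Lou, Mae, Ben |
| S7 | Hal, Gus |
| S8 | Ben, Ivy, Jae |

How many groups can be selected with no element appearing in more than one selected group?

S2, S7 are pairwise disjoint (S2={Mae,Ben,Ivy}; S7={Hal,Gus}).
Every remaining group overlaps one of these, and no 3 of the listed groups are pairwise disjoint, so 2 is the maximum.

2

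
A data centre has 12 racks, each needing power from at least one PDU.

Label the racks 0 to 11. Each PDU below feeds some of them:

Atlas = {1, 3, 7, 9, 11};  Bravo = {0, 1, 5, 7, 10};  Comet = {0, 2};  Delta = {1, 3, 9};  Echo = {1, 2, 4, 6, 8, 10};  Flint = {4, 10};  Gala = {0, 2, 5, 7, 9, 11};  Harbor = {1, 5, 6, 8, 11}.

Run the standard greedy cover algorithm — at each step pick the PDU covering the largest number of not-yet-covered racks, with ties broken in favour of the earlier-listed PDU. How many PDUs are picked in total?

Greedy: pick Echo (covers 6 new) → pick Gala (covers 5 new) → pick Atlas (covers 1 new). Total picks: 3.

3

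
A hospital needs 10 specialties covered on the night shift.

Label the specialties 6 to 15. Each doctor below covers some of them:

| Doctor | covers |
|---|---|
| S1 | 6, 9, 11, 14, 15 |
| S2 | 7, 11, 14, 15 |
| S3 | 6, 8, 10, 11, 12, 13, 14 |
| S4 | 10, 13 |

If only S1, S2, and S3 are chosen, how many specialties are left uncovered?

0

Union of S1, S2, S3 = {6, 7, 8, 9, 10, 11, 12, 13, 14, 15} — that's every specialty, so 0 are uncovered.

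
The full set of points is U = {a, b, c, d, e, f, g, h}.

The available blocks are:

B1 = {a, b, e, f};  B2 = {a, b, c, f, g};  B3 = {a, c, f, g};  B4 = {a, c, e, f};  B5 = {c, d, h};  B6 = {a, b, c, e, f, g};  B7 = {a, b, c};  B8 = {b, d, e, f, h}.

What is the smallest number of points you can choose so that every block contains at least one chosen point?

Take T = {a, d}. Each listed block contains at least one of these, so T is a hitting set of size 2.
The blocks B1, B5 are pairwise disjoint, so any hitting set needs a separate point for each — at least 2. Hence 2 is optimal.

2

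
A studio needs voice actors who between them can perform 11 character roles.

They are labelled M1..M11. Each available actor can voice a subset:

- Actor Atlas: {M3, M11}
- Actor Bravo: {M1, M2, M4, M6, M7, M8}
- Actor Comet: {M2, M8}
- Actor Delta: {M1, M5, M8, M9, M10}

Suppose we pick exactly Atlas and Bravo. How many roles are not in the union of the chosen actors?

3

Union of Atlas, Bravo = {M1, M2, M3, M4, M6, M7, M8, M11}.
Not covered: M5, M9, M10 — 3 roles.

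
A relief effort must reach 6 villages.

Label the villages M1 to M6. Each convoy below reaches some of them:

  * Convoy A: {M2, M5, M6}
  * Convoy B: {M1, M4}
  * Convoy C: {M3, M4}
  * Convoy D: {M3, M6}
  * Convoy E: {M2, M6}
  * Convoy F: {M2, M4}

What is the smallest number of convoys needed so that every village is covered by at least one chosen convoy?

3

Take {A, B, D}. Their union is {M1, M2, M3, M4, M5, M6}, which is all 6 villages.
Only B contains M1, so B is forced; the remaining 4 villages need at least 2 more convoys (each remaining convoy adds at most 3) — so at least 3 convoys are needed, and 3 is optimal.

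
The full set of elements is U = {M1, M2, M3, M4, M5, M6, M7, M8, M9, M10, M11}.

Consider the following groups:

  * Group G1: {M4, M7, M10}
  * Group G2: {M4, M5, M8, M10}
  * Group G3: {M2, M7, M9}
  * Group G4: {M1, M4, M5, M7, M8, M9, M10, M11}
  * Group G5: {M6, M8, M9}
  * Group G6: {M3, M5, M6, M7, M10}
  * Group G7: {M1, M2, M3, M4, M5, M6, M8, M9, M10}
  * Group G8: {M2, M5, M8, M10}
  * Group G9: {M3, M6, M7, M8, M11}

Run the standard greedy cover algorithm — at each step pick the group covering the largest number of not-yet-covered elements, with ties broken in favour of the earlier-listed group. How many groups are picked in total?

Greedy: pick G7 (covers 9 new) → pick G4 (covers 2 new). Total picks: 2.

2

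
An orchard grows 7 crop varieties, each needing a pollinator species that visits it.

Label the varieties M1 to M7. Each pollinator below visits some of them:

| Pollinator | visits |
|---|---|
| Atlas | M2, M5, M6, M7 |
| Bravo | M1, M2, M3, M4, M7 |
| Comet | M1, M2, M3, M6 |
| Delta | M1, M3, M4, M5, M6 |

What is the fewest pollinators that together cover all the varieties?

2

Bravo and Delta together: Bravo ∪ Delta = {M1, M2, M3, M4, M5, M6, M7} — every variety is covered.
No single pollinator has all 7 varieties (the largest, Bravo, has 5), so 2 is optimal.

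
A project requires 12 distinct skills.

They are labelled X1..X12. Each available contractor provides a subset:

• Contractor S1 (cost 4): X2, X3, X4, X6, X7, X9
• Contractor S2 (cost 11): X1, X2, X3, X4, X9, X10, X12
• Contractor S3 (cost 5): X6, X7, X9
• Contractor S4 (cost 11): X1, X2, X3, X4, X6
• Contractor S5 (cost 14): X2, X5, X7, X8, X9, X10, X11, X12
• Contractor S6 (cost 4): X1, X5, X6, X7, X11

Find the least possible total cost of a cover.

S1, S5, S6 together cover every skill (S1 ∪ S5 ∪ S6 = {X1, X2, X3, X4, X5, X6, X7, X8, X9, X10, X11, X12}); total cost 4 + 14 + 4 = 22.
No covering selection has total cost below 22.

22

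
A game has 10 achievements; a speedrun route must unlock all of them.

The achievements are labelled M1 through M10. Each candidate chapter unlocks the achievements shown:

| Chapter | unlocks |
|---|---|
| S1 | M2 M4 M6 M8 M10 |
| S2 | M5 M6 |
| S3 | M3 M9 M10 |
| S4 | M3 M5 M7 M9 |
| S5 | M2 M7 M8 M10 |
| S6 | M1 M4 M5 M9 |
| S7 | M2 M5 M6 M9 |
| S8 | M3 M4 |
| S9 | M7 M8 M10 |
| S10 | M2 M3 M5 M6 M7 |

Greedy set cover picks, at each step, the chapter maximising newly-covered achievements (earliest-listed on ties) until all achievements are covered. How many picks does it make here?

Greedy: pick S1 (covers 5 new) → pick S4 (covers 4 new) → pick S6 (covers 1 new). Total picks: 3.

3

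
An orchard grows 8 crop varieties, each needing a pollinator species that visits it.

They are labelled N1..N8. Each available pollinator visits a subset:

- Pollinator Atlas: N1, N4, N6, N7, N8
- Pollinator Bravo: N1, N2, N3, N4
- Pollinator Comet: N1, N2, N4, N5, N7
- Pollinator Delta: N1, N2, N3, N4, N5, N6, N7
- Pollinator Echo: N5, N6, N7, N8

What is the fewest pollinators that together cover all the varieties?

2

Take {Atlas, Delta}. Their union is {N1, N2, N3, N4, N5, N6, N7, N8}, which is all 8 varieties.
No single pollinator has all 8 varieties (the largest, Delta, has 7), so 2 is optimal.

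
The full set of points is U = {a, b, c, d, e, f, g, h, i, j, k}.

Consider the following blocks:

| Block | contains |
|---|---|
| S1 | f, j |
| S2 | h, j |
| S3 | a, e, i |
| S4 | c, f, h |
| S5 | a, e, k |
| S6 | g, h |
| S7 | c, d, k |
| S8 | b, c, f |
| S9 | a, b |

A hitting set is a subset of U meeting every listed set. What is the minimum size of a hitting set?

T = {a, d, f, h} meets every block (each contains at least one member of T), and |T| = 4.
The blocks S1, S6, S7, S9 are pairwise disjoint, so any hitting set needs a separate point for each — at least 4. Hence 4 is optimal.

4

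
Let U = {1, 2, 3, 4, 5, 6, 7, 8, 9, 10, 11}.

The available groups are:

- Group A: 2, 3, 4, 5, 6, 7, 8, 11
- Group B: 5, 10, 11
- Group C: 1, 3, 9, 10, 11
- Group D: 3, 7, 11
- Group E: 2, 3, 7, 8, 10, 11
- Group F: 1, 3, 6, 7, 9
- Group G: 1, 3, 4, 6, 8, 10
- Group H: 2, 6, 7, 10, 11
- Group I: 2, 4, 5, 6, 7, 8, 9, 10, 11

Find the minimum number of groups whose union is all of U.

2

A and C cover everything between them: the union {1, 2, 3, 4, 5, 6, 7, 8, 9, 10, 11} is all of U.
No single group has all 11 elements (the largest, I, has 9), so 2 is optimal.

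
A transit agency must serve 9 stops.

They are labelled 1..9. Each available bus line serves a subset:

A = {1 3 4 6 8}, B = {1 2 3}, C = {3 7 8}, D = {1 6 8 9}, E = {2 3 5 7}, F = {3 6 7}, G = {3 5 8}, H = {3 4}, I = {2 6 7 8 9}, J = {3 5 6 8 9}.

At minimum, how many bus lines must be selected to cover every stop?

3

A and D and E together: A ∪ D ∪ E = {1, 2, 3, 4, 5, 6, 7, 8, 9} — every stop is covered.
No 2 of the 10 bus lines cover everything (all 45 combinations miss at least one stop), so 3 is optimal.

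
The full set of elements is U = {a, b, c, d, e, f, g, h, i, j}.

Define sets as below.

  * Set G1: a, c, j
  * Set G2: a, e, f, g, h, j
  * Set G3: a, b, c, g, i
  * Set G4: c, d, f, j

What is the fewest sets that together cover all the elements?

3

G2, G3, and G4 cover everything between them: the union {a, b, c, d, e, f, g, h, i, j} is all of U.
Only G3 contains b, so G3 is forced; the remaining 5 elements need at least 2 more sets (each remaining set adds at most 4) — so at least 3 sets are needed, and 3 is optimal.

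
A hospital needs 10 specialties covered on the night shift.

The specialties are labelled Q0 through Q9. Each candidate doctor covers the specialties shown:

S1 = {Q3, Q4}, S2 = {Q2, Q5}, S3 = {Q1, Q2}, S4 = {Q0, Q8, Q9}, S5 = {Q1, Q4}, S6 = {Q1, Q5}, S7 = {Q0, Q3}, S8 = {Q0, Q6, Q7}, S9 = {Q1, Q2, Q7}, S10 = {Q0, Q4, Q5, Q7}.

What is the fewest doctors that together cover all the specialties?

5

Take {S1, S2, S3, S4, S8}. Their union is {Q0, Q1, Q2, Q3, Q4, Q5, Q6, Q7, Q8, Q9}, which is all 10 specialties.
Only S8 contains Q6, so S8 is forced; the remaining 7 specialties need at least 4 more doctors (each remaining doctor adds at most 2) — so at least 5 doctors are needed, and 5 is optimal.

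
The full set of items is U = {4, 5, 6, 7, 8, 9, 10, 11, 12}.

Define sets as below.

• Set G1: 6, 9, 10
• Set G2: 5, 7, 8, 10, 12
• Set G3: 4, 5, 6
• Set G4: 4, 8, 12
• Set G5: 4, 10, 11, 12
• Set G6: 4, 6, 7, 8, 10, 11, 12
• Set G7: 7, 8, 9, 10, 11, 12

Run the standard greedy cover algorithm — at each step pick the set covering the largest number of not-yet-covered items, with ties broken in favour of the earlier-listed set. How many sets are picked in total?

Greedy: pick G6 (covers 7 new) → pick G1 (covers 1 new) → pick G2 (covers 1 new). Total picks: 3.
(The true minimum cover uses only 2 sets, so greedy is not optimal here.)

3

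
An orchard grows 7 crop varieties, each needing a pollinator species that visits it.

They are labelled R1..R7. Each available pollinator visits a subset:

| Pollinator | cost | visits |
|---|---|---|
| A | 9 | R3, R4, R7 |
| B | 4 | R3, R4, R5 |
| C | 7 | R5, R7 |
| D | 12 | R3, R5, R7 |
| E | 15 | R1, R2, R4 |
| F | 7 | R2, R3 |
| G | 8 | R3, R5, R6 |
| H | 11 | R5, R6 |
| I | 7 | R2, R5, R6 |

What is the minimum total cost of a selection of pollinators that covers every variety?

C, E, G together cover every variety (C ∪ E ∪ G = {R1, R2, R3, R4, R5, R6, R7}); total cost 7 + 15 + 8 = 30.
The greedy pick B, I, C, E costs 33; no covering selection beats 30.

30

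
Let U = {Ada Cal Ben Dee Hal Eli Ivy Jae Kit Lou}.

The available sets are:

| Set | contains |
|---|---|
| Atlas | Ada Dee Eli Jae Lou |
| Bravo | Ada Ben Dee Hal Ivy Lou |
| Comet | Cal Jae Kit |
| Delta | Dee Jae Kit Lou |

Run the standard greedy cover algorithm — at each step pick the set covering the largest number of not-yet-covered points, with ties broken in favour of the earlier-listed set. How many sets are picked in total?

3

Greedy: pick Bravo (covers 6 new) → pick Comet (covers 3 new) → pick Atlas (covers 1 new). Total picks: 3.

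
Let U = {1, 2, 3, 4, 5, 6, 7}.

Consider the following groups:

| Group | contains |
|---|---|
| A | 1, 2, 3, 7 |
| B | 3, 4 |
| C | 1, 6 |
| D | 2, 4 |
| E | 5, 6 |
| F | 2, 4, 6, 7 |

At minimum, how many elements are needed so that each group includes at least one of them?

3

Take H = {1, 4, 5}. Each listed group contains at least one of these, so H is a hitting set of size 3.
No choice of 2 elements meets every group, so 3 is the minimum.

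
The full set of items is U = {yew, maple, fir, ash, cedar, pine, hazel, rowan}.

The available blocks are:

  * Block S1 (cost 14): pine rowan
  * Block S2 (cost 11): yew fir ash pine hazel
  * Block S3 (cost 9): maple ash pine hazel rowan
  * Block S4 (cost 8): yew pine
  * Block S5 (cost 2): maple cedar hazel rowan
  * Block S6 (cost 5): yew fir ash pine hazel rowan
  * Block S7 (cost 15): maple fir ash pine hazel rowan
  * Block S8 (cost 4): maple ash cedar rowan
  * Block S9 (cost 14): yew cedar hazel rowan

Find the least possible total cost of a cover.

S5, S6 together cover every item (S5 ∪ S6 = {yew, maple, fir, ash, cedar, pine, hazel, rowan}); total cost 2 + 5 = 7.
No covering selection has total cost below 7.

7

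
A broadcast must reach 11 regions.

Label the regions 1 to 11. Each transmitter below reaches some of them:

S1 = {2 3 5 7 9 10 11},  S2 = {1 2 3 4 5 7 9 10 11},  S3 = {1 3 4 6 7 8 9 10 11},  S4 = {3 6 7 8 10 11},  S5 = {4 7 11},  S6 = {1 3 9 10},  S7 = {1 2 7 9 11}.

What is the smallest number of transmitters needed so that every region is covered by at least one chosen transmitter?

2

Take {S2, S3}. Their union is {1, 2, 3, 4, 5, 6, 7, 8, 9, 10, 11}, which is all 11 regions.
No single transmitter has all 11 regions (the largest, S2, has 9), so 2 is optimal.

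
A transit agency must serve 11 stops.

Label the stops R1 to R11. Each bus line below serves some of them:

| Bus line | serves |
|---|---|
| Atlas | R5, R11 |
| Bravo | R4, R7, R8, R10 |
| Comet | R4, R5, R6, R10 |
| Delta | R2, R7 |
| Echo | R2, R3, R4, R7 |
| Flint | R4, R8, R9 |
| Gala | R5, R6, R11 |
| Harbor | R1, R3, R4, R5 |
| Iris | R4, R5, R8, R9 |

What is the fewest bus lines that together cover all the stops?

Bravo and Delta and Flint and Gala and Harbor together: Bravo ∪ Delta ∪ Flint ∪ Gala ∪ Harbor = {R1, R2, R3, R4, R5, R6, R7, R8, R9, R10, R11} — every stop is covered.
No 4 of the 9 bus lines cover everything (all 126 combinations miss at least one stop), so 5 is optimal.

5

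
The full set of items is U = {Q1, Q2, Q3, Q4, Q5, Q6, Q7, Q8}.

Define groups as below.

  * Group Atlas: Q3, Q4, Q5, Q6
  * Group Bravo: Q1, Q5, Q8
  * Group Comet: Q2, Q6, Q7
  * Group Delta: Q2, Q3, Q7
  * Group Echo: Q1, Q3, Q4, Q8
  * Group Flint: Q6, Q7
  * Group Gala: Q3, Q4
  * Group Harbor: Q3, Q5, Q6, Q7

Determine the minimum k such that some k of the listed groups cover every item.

3

Bravo and Comet and Gala together: Bravo ∪ Comet ∪ Gala = {Q1, Q2, Q3, Q4, Q5, Q6, Q7, Q8} — every item is covered.
No 2 of the 8 groups cover everything (all 28 combinations miss at least one item), so 3 is optimal.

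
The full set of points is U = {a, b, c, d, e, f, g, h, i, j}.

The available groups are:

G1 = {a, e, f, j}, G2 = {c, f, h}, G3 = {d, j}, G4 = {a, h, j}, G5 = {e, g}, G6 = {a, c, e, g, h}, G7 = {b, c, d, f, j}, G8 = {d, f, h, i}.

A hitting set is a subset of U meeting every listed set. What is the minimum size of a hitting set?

3

Take T = {f, g, j}. Each listed group contains at least one of these, so T is a hitting set of size 3.
The groups G2, G3, G5 are pairwise disjoint, so any hitting set needs a separate point for each — at least 3. Hence 3 is optimal.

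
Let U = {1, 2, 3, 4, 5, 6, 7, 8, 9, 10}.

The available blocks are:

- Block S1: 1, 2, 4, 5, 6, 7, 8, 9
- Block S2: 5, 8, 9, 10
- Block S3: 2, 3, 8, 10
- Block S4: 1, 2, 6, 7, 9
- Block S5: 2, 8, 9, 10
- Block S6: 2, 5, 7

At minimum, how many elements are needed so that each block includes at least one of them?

2

The 2 elements {2, 10} hit every block.
No single element lies in every block, so at least 2 are needed and 2 is optimal.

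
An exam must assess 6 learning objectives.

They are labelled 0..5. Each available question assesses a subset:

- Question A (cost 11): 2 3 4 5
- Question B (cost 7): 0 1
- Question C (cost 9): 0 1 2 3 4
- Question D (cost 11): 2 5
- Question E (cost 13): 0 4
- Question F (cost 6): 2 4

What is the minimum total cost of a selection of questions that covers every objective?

A, B together cover every objective (A ∪ B = {0, 1, 2, 3, 4, 5}); total cost 11 + 7 = 18.
The greedy pick C, A costs 20; no covering selection beats 18.

18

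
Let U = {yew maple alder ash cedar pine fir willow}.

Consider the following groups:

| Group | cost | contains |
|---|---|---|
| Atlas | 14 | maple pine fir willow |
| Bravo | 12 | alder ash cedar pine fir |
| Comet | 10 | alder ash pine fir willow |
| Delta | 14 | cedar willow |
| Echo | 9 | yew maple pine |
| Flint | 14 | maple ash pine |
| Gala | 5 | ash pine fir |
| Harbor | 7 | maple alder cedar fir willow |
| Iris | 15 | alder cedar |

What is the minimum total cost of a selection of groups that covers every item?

Echo, Gala, Harbor together cover every item (Echo ∪ Gala ∪ Harbor = {yew, maple, alder, ash, cedar, pine, fir, willow}); total cost 9 + 5 + 7 = 21.
No covering selection has total cost below 21.

21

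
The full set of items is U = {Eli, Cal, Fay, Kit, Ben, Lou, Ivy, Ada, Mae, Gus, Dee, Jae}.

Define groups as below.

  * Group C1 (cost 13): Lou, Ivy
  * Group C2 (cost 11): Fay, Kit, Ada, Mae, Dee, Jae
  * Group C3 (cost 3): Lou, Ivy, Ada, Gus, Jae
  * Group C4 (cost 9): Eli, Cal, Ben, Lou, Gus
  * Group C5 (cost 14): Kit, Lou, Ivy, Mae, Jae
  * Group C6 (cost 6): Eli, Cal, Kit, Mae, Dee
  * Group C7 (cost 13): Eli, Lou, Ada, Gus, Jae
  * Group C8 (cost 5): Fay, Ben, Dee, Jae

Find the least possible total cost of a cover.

C3, C6, C8 together cover every item (C3 ∪ C6 ∪ C8 = {Eli, Cal, Fay, Kit, Ben, Lou, Ivy, Ada, Mae, Gus, Dee, Jae}); total cost 3 + 6 + 5 = 14.
No covering selection has total cost below 14.

14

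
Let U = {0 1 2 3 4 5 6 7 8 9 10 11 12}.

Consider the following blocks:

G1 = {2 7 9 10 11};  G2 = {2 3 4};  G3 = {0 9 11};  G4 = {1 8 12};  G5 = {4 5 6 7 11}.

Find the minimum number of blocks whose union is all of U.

G1, G2, G3, G4, and G5 cover everything between them: the union {0, 1, 2, 3, 4, 5, 6, 7, 8, 9, 10, 11, 12} is all of U.
No 4 of the 5 blocks cover everything (all 5 combinations miss at least one item), so 5 is optimal.

5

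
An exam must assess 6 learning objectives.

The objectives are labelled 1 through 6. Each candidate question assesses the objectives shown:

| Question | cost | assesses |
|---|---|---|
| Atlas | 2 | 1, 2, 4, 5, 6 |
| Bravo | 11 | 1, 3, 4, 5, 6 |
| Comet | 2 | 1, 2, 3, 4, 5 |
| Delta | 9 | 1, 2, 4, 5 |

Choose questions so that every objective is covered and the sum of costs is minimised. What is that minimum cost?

4

Atlas, Comet together cover every objective (Atlas ∪ Comet = {1, 2, 3, 4, 5, 6}); total cost 2 + 2 = 4.
No covering selection has total cost below 4.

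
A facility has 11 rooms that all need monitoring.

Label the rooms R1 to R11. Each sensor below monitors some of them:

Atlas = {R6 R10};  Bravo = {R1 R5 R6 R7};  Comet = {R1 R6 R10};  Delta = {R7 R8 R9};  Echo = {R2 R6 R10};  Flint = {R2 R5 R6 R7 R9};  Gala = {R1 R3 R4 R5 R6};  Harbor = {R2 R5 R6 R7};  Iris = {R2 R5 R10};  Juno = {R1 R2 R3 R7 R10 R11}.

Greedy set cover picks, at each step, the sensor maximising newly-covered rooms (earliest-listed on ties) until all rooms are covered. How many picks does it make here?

Greedy: pick Juno (covers 6 new) → pick Flint (covers 3 new) → pick Delta (covers 1 new) → pick Gala (covers 1 new). Total picks: 4.
(The true minimum cover uses only 3 sensors, so greedy is not optimal here.)

4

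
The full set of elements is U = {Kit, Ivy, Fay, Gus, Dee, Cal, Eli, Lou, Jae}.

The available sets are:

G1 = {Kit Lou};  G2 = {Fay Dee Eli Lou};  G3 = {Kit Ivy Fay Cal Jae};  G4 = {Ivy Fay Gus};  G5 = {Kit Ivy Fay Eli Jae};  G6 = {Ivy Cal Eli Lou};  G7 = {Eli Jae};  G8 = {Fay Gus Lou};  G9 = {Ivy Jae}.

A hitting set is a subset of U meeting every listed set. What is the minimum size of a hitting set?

3

The 3 elements {Gus, Lou, Jae} hit every set.
The sets G1, G4, G7 are pairwise disjoint, so any hitting set needs a separate element for each — at least 3. Hence 3 is optimal.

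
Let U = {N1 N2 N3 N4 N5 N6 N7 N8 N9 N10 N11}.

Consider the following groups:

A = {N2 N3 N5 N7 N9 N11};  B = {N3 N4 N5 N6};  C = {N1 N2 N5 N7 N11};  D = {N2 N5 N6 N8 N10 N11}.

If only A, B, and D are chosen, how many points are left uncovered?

1

Union of A, B, D = {N2, N3, N4, N5, N6, N7, N8, N9, N10, N11}.
Not covered: N1 — 1 point.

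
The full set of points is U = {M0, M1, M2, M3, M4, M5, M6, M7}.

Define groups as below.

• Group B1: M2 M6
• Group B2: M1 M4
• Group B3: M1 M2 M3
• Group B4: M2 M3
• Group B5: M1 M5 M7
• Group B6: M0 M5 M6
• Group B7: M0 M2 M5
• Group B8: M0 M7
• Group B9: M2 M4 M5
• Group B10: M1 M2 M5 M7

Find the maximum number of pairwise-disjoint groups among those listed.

B1, B2, B8 are pairwise disjoint (B1={M2,M6}; B2={M1,M4}; B8={M0,M7}).
Every remaining group overlaps one of these, and no 4 of the listed groups are pairwise disjoint, so 3 is the maximum.

3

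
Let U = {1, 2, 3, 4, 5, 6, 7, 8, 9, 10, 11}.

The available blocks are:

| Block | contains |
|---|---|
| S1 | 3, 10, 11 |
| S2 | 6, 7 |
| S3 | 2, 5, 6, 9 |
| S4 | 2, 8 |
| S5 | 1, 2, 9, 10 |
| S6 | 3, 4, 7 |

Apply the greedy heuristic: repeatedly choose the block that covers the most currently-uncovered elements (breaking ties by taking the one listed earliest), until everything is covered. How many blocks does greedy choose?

Greedy: pick S3 (covers 4 new) → pick S1 (covers 3 new) → pick S6 (covers 2 new) → pick S4 (covers 1 new) → pick S5 (covers 1 new). Total picks: 5.

5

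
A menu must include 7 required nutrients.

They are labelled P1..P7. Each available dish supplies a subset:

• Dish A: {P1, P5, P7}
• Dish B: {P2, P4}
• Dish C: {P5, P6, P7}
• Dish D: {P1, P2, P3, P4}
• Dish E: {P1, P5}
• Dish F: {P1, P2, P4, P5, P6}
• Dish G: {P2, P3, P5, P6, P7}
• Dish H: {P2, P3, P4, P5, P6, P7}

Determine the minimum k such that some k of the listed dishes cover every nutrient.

2

F and G together: F ∪ G = {P1, P2, P3, P4, P5, P6, P7} — every nutrient is covered.
No single dish has all 7 nutrients (the largest, H, has 6), so 2 is optimal.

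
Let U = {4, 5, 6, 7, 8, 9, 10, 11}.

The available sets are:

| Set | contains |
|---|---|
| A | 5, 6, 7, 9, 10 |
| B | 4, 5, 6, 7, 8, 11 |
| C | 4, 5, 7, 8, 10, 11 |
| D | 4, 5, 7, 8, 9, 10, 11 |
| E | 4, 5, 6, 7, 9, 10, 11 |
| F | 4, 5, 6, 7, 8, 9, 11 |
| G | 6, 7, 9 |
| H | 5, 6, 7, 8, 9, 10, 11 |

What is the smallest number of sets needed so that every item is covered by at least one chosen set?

2

Take {A, B}. Their union is {4, 5, 6, 7, 8, 9, 10, 11}, which is all 8 items.
No single set has all 8 items (the largest, D, has 7), so 2 is optimal.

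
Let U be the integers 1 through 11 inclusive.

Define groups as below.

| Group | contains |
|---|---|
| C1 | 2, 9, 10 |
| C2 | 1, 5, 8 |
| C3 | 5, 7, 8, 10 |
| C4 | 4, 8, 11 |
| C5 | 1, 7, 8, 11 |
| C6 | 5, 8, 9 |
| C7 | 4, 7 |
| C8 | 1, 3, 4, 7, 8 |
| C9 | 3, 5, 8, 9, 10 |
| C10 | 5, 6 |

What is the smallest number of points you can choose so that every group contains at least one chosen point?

4

The 4 points {2, 4, 5, 11} hit every group.
No choice of 3 points meets every group, so 4 is the minimum.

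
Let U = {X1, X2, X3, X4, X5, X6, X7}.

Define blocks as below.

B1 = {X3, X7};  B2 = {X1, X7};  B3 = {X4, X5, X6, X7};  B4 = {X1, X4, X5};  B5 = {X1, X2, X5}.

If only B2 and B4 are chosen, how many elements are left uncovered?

Union of B2, B4 = {X1, X4, X5, X7}.
Not covered: X2, X3, X6 — 3 elements.

3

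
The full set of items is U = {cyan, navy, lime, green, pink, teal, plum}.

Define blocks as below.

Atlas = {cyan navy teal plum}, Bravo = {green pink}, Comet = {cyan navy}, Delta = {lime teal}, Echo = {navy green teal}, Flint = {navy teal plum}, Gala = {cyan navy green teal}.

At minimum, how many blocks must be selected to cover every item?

3

Take {Atlas, Bravo, Delta}. Their union is {cyan, navy, lime, green, pink, teal, plum}, which is all 7 items.
Only Delta contains lime, so Delta is forced; the remaining 5 items need at least 2 more blocks (each remaining block adds at most 3) — so at least 3 blocks are needed, and 3 is optimal.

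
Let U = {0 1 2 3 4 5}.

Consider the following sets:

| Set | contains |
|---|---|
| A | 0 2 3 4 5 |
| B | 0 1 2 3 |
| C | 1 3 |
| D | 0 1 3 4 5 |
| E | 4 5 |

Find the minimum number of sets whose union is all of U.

B and D together: B ∪ D = {0, 1, 2, 3, 4, 5} — every point is covered.
No single set has all 6 points (the largest, A, has 5), so 2 is optimal.

2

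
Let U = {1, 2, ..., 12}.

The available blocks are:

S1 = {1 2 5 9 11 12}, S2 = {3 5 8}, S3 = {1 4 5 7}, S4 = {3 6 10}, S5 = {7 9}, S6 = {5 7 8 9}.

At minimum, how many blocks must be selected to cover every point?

S1, S2, S3, and S4 cover everything between them: the union {1, 2, 3, 4, 5, 6, 7, 8, 9, 10, 11, 12} is all of U.
No 3 of the 6 blocks cover everything (all 20 combinations miss at least one point), so 4 is optimal.

4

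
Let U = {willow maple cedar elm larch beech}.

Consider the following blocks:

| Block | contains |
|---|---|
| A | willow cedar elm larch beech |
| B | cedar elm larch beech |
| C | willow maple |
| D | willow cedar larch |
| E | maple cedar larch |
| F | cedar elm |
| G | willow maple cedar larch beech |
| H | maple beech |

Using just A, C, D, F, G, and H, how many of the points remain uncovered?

0

Union of A, C, D, F, G, H = {willow, maple, cedar, elm, larch, beech} — that's every point, so 0 are uncovered.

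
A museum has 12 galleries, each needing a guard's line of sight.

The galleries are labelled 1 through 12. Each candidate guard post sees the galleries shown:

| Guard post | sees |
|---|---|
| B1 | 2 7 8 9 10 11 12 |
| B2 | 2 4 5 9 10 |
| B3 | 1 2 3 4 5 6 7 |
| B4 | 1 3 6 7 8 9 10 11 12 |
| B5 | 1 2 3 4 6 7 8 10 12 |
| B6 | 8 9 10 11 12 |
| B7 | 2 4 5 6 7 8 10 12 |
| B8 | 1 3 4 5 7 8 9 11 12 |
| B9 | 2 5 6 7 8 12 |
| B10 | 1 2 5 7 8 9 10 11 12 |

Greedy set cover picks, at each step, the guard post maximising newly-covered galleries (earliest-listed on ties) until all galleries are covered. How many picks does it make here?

Greedy: pick B4 (covers 9 new) → pick B2 (covers 3 new). Total picks: 2.

2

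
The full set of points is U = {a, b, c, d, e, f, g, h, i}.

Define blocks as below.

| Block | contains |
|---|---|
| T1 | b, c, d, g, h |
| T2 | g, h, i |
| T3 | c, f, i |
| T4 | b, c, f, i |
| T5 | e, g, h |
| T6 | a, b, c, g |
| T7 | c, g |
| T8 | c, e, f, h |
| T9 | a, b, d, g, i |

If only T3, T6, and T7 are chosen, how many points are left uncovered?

3

Union of T3, T6, T7 = {a, b, c, f, g, i}.
Not covered: d, e, h — 3 points.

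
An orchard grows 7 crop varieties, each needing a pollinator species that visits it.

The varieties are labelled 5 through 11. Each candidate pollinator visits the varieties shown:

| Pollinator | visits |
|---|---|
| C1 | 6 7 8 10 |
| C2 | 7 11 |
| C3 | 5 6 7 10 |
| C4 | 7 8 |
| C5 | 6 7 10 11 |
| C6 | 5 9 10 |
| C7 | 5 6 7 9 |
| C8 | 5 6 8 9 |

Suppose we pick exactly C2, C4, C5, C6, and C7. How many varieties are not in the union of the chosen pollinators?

0

Union of C2, C4, C5, C6, C7 = {5, 6, 7, 8, 9, 10, 11} — that's every variety, so 0 are uncovered.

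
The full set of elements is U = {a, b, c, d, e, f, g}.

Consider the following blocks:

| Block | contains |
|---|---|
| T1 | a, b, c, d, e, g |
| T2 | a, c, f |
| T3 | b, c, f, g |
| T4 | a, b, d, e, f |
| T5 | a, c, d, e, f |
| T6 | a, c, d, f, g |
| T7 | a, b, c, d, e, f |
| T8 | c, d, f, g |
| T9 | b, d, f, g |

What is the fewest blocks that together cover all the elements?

2

T1 and T3 together: T1 ∪ T3 = {a, b, c, d, e, f, g} — every element is covered.
No single block has all 7 elements (the largest, T1, has 6), so 2 is optimal.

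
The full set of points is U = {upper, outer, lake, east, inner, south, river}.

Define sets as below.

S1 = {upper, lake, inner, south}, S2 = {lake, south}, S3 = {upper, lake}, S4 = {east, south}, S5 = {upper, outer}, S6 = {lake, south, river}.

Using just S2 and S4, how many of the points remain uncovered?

4

Union of S2, S4 = {lake, east, south}.
Not covered: upper, outer, inner, river — 4 points.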